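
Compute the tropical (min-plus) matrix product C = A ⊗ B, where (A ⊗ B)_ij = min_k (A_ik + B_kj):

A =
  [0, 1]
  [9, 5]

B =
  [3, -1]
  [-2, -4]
A ⊗ B =
  [-1, -3]
  [3, 1]

Apply the min-plus product entry-by-entry:
  C[0][0] = min over k of (A[0][0] + B[0][0] = 0 + 3 = 3, A[0][1] + B[1][0] = 1 + -2 = -1) = -1 (attained at k = 1)
  C[0][1] = min over k of (A[0][0] + B[0][1] = 0 + -1 = -1, A[0][1] + B[1][1] = 1 + -4 = -3) = -3 (attained at k = 1)
  C[1][0] = min over k of (A[1][0] + B[0][0] = 9 + 3 = 12, A[1][1] + B[1][0] = 5 + -2 = 3) = 3 (attained at k = 1)
  C[1][1] = min over k of (A[1][0] + B[0][1] = 9 + -1 = 8, A[1][1] + B[1][1] = 5 + -4 = 1) = 1 (attained at k = 1)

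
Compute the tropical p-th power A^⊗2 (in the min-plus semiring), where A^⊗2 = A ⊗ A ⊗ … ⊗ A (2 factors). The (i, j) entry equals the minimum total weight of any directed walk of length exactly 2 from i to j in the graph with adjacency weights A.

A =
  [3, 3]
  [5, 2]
A^⊗2 =
  [6, 5]
  [7, 4]

Each entry (A^⊗2)_ij equals the minimum over all length-2 walks i = v_0 → v_1 → … → v_2 = j of Σ_t A[v_t][v_{t+1}]. For example, for (i, j) = (0, 1) we minimise over 2 possible intermediate vertex sequences; the minimum is 5, attained along the walk 0 → 1 → 1.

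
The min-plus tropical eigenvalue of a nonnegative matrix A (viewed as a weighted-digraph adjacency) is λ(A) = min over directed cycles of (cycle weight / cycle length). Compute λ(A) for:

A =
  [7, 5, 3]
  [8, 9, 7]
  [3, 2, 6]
λ(A) = 3

Enumerate directed cycles and compute their means (weight / length). Sample:
  cycle 0 → 0: weight = 7, length = 1, mean = 7/1 ≈ 7.000
  cycle 1 → 1: weight = 9, length = 1, mean = 9/1 ≈ 9.000
  cycle 2 → 2: weight = 6, length = 1, mean = 6/1 ≈ 6.000
  cycle 0 → 1 → 0: weight = 13, length = 2, mean = 13/2 ≈ 6.500
  cycle 0 → 2 → 0: weight = 6, length = 2, mean = 6/2 ≈ 3.000
  cycle 1 → 0 → 1: weight = 13, length = 2, mean = 13/2 ≈ 6.500
Minimum mean = 3.000, attained e.g. along the cycle 0 → 2 → 0 with weight 6 and length 2. So λ(A) = 6/2 = 3.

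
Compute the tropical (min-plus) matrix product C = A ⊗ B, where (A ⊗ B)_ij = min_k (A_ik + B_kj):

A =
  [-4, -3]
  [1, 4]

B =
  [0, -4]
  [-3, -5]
A ⊗ B =
  [-6, -8]
  [1, -3]

Apply the min-plus product entry-by-entry:
  C[0][0] = min over k of (A[0][0] + B[0][0] = -4 + 0 = -4, A[0][1] + B[1][0] = -3 + -3 = -6) = -6 (attained at k = 1)
  C[0][1] = min over k of (A[0][0] + B[0][1] = -4 + -4 = -8, A[0][1] + B[1][1] = -3 + -5 = -8) = -8 (attained at k = 0)
  C[1][0] = min over k of (A[1][0] + B[0][0] = 1 + 0 = 1, A[1][1] + B[1][0] = 4 + -3 = 1) = 1 (attained at k = 0)
  C[1][1] = min over k of (A[1][0] + B[0][1] = 1 + -4 = -3, A[1][1] + B[1][1] = 4 + -5 = -1) = -3 (attained at k = 0)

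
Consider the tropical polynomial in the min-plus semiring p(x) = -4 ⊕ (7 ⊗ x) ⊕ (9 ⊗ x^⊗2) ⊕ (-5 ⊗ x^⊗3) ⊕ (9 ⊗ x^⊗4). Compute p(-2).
p(-2) = -11

A tropical monomial a ⊗ x^⊗i evaluates to a + i · x. Evaluating each term at x = -2:
  Term 0 contributes -4 + 0 · -2 = -4
  Term 1 contributes 7 + 1 · -2 = 5
  Term 2 contributes 9 + 2 · -2 = 5
  Term 3 contributes -5 + 3 · -2 = -11
  Term 4 contributes 9 + 4 · -2 = 1
p(-2) = ⊕ of these = min[-4, 5, 5, -11, 1] = -11.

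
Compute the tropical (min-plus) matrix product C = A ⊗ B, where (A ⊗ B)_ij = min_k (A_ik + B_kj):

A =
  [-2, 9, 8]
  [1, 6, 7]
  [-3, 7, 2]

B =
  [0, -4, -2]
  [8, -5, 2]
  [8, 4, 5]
A ⊗ B =
  [-2, -6, -4]
  [1, -3, -1]
  [-3, -7, -5]

Apply the min-plus product entry-by-entry:
  C[0][0] = min over k of (A[0][0] + B[0][0] = -2 + 0 = -2, A[0][1] + B[1][0] = 9 + 8 = 17, A[0][2] + B[2][0] = 8 + 8 = 16) = -2 (attained at k = 0)
  C[0][1] = min over k of (A[0][0] + B[0][1] = -2 + -4 = -6, A[0][1] + B[1][1] = 9 + -5 = 4, A[0][2] + B[2][1] = 8 + 4 = 12) = -6 (attained at k = 0)
  C[0][2] = min over k of (A[0][0] + B[0][2] = -2 + -2 = -4, A[0][1] + B[1][2] = 9 + 2 = 11, A[0][2] + B[2][2] = 8 + 5 = 13) = -4 (attained at k = 0)
  C[1][0] = min over k of (A[1][0] + B[0][0] = 1 + 0 = 1, A[1][1] + B[1][0] = 6 + 8 = 14, A[1][2] + B[2][0] = 7 + 8 = 15) = 1 (attained at k = 0)
  C[1][1] = min over k of (A[1][0] + B[0][1] = 1 + -4 = -3, A[1][1] + B[1][1] = 6 + -5 = 1, A[1][2] + B[2][1] = 7 + 4 = 11) = -3 (attained at k = 0)
  C[1][2] = min over k of (A[1][0] + B[0][2] = 1 + -2 = -1, A[1][1] + B[1][2] = 6 + 2 = 8, A[1][2] + B[2][2] = 7 + 5 = 12) = -1 (attained at k = 0)
  C[2][0] = min over k of (A[2][0] + B[0][0] = -3 + 0 = -3, A[2][1] + B[1][0] = 7 + 8 = 15, A[2][2] + B[2][0] = 2 + 8 = 10) = -3 (attained at k = 0)
  C[2][1] = min over k of (A[2][0] + B[0][1] = -3 + -4 = -7, A[2][1] + B[1][1] = 7 + -5 = 2, A[2][2] + B[2][1] = 2 + 4 = 6) = -7 (attained at k = 0)
  C[2][2] = min over k of (A[2][0] + B[0][2] = -3 + -2 = -5, A[2][1] + B[1][2] = 7 + 2 = 9, A[2][2] + B[2][2] = 2 + 5 = 7) = -5 (attained at k = 0)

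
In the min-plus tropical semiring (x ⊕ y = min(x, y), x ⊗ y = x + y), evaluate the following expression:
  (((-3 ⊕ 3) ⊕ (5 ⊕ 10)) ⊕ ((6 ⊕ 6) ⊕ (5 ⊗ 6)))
(((-3 ⊕ 3) ⊕ (5 ⊕ 10)) ⊕ ((6 ⊕ 6) ⊕ (5 ⊗ 6))) = -3

Expand innermost to outermost. Recall ⊕ takes the minimum of its arguments and ⊗ takes their sum. Working out the expression (((-3 ⊕ 3) ⊕ (5 ⊕ 10)) ⊕ ((6 ⊕ 6) ⊕ (5 ⊗ 6))) gives -3.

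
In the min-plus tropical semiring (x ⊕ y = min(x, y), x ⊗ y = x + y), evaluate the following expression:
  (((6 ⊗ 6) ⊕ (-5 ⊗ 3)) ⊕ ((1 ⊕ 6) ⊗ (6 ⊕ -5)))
(((6 ⊗ 6) ⊕ (-5 ⊗ 3)) ⊕ ((1 ⊕ 6) ⊗ (6 ⊕ -5))) = -4

Expand innermost to outermost. Recall ⊕ takes the minimum of its arguments and ⊗ takes their sum. Working out the expression (((6 ⊗ 6) ⊕ (-5 ⊗ 3)) ⊕ ((1 ⊕ 6) ⊗ (6 ⊕ -5))) gives -4.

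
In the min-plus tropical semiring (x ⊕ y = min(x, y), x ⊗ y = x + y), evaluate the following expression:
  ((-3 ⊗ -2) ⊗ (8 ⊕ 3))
((-3 ⊗ -2) ⊗ (8 ⊕ 3)) = -2

Expand innermost to outermost. Recall ⊕ takes the minimum of its arguments and ⊗ takes their sum. Working out the expression ((-3 ⊗ -2) ⊗ (8 ⊕ 3)) gives -2.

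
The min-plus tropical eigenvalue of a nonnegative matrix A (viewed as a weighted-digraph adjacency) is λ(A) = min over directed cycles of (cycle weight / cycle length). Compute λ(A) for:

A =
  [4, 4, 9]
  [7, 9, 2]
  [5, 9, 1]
λ(A) = 1

Enumerate directed cycles and compute their means (weight / length). Sample:
  cycle 0 → 0: weight = 4, length = 1, mean = 4/1 ≈ 4.000
  cycle 1 → 1: weight = 9, length = 1, mean = 9/1 ≈ 9.000
  cycle 2 → 2: weight = 1, length = 1, mean = 1/1 ≈ 1.000
  cycle 0 → 1 → 0: weight = 11, length = 2, mean = 11/2 ≈ 5.500
  cycle 0 → 2 → 0: weight = 14, length = 2, mean = 14/2 ≈ 7.000
  cycle 1 → 0 → 1: weight = 11, length = 2, mean = 11/2 ≈ 5.500
Minimum mean = 1.000, attained e.g. along the cycle 2 → 2 with weight 1 and length 1. So λ(A) = 1/1 = 1.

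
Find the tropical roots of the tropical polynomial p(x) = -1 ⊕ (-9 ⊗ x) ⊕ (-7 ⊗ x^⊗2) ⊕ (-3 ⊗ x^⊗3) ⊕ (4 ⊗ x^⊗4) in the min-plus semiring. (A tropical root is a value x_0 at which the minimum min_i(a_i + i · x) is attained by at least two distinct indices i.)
Roots: {-7, -4, -2, 8}

Each tropical root is a break point of the lower envelope of the lines y = a_i + i · x (there are 5 lines, with slopes 0, 1, ..., 4). Only the lines that attain the minimum somewhere contribute to roots; other lines are dominated. Here the surviving (envelope) indices are i = 4, i = 3, i = 2, i = 1, i = 0.
Intersections between consecutive envelope lines give the roots: for adjacent envelope indices i < j the intersection is x = (a_i − a_j) / (j − i). Reading off the sorted break points: {-7, -4, -2, 8}.
Verification: at each break x_0, at least two indices attain the minimum of min_i(a_i + i · x_0).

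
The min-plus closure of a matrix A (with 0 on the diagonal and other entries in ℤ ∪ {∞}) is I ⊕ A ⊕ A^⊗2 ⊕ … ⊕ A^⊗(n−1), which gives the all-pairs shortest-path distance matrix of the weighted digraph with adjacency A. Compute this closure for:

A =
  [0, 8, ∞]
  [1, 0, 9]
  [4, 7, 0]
Closure =
  [0, 8, 17]
  [1, 0, 9]
  [4, 7, 0]

This is the Floyd-Warshall all-pairs shortest-path computation. For each intermediate vertex k = 0, 1, …, 2, update dist[i][j] ← min(dist[i][j], dist[i][k] + dist[k][j]). The final matrix gives, for each (i, j), the minimum total weight of any directed path from i to j (possibly empty when i = j).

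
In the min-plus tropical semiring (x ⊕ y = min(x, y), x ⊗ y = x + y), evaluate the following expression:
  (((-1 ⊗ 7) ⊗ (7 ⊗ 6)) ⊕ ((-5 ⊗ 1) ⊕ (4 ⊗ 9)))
(((-1 ⊗ 7) ⊗ (7 ⊗ 6)) ⊕ ((-5 ⊗ 1) ⊕ (4 ⊗ 9))) = -4

Expand innermost to outermost. Recall ⊕ takes the minimum of its arguments and ⊗ takes their sum. Working out the expression (((-1 ⊗ 7) ⊗ (7 ⊗ 6)) ⊕ ((-5 ⊗ 1) ⊕ (4 ⊗ 9))) gives -4.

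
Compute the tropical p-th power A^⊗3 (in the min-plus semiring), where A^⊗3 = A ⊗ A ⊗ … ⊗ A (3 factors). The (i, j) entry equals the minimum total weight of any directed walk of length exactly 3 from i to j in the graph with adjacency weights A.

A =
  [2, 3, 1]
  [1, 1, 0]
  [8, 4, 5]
A^⊗3 =
  [5, 5, 4]
  [3, 3, 2]
  [6, 6, 5]

Each entry (A^⊗3)_ij equals the minimum over all length-3 walks i = v_0 → v_1 → … → v_3 = j of Σ_t A[v_t][v_{t+1}]. For example, for (i, j) = (0, 2) we minimise over 9 possible intermediate vertex sequences; the minimum is 4, attained along the walk 0 → 1 → 1 → 2.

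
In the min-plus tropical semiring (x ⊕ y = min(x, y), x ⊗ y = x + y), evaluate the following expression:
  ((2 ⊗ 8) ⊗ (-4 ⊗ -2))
((2 ⊗ 8) ⊗ (-4 ⊗ -2)) = 4

Expand innermost to outermost. Recall ⊕ takes the minimum of its arguments and ⊗ takes their sum. Working out the expression ((2 ⊗ 8) ⊗ (-4 ⊗ -2)) gives 4.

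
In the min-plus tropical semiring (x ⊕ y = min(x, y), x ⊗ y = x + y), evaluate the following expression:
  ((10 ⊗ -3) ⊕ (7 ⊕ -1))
((10 ⊗ -3) ⊕ (7 ⊕ -1)) = -1

Expand innermost to outermost. Recall ⊕ takes the minimum of its arguments and ⊗ takes their sum. Working out the expression ((10 ⊗ -3) ⊕ (7 ⊕ -1)) gives -1.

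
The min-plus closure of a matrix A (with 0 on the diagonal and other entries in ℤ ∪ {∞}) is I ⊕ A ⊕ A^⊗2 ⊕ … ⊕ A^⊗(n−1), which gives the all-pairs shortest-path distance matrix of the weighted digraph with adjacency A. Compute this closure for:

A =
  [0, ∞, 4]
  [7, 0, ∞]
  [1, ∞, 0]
Closure =
  [0, ∞, 4]
  [7, 0, 11]
  [1, ∞, 0]

This is the Floyd-Warshall all-pairs shortest-path computation. For each intermediate vertex k = 0, 1, …, 2, update dist[i][j] ← min(dist[i][j], dist[i][k] + dist[k][j]). The final matrix gives, for each (i, j), the minimum total weight of any directed path from i to j (possibly empty when i = j).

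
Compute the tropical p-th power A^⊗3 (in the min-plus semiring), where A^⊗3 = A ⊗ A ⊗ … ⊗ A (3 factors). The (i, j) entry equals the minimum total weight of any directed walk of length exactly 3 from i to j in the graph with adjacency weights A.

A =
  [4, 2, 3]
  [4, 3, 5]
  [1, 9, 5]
A^⊗3 =
  [8, 6, 7]
  [8, 8, 9]
  [5, 6, 8]

Each entry (A^⊗3)_ij equals the minimum over all length-3 walks i = v_0 → v_1 → … → v_3 = j of Σ_t A[v_t][v_{t+1}]. For example, for (i, j) = (0, 2) we minimise over 9 possible intermediate vertex sequences; the minimum is 7, attained along the walk 0 → 2 → 0 → 2.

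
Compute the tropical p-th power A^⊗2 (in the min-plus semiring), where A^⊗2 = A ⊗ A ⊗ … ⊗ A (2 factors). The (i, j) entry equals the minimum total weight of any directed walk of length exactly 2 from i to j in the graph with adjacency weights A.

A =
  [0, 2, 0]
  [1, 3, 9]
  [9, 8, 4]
A^⊗2 =
  [0, 2, 0]
  [1, 3, 1]
  [9, 11, 8]

Each entry (A^⊗2)_ij equals the minimum over all length-2 walks i = v_0 → v_1 → … → v_2 = j of Σ_t A[v_t][v_{t+1}]. For example, for (i, j) = (0, 2) we minimise over 3 possible intermediate vertex sequences; the minimum is 0, attained along the walk 0 → 0 → 2.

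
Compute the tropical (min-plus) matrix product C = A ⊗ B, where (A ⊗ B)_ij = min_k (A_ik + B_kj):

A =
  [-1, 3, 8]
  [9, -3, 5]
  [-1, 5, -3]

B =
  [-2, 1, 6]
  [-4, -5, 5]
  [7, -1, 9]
A ⊗ B =
  [-3, -2, 5]
  [-7, -8, 2]
  [-3, -4, 5]

Apply the min-plus product entry-by-entry:
  C[0][0] = min over k of (A[0][0] + B[0][0] = -1 + -2 = -3, A[0][1] + B[1][0] = 3 + -4 = -1, A[0][2] + B[2][0] = 8 + 7 = 15) = -3 (attained at k = 0)
  C[0][1] = min over k of (A[0][0] + B[0][1] = -1 + 1 = 0, A[0][1] + B[1][1] = 3 + -5 = -2, A[0][2] + B[2][1] = 8 + -1 = 7) = -2 (attained at k = 1)
  C[0][2] = min over k of (A[0][0] + B[0][2] = -1 + 6 = 5, A[0][1] + B[1][2] = 3 + 5 = 8, A[0][2] + B[2][2] = 8 + 9 = 17) = 5 (attained at k = 0)
  C[1][0] = min over k of (A[1][0] + B[0][0] = 9 + -2 = 7, A[1][1] + B[1][0] = -3 + -4 = -7, A[1][2] + B[2][0] = 5 + 7 = 12) = -7 (attained at k = 1)
  C[1][1] = min over k of (A[1][0] + B[0][1] = 9 + 1 = 10, A[1][1] + B[1][1] = -3 + -5 = -8, A[1][2] + B[2][1] = 5 + -1 = 4) = -8 (attained at k = 1)
  C[1][2] = min over k of (A[1][0] + B[0][2] = 9 + 6 = 15, A[1][1] + B[1][2] = -3 + 5 = 2, A[1][2] + B[2][2] = 5 + 9 = 14) = 2 (attained at k = 1)
  C[2][0] = min over k of (A[2][0] + B[0][0] = -1 + -2 = -3, A[2][1] + B[1][0] = 5 + -4 = 1, A[2][2] + B[2][0] = -3 + 7 = 4) = -3 (attained at k = 0)
  C[2][1] = min over k of (A[2][0] + B[0][1] = -1 + 1 = 0, A[2][1] + B[1][1] = 5 + -5 = 0, A[2][2] + B[2][1] = -3 + -1 = -4) = -4 (attained at k = 2)
  C[2][2] = min over k of (A[2][0] + B[0][2] = -1 + 6 = 5, A[2][1] + B[1][2] = 5 + 5 = 10, A[2][2] + B[2][2] = -3 + 9 = 6) = 5 (attained at k = 0)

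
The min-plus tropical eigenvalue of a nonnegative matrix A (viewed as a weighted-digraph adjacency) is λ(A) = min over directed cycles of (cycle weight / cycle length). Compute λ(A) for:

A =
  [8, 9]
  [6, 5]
λ(A) = 5

Enumerate directed cycles and compute their means (weight / length). Sample:
  cycle 0 → 0: weight = 8, length = 1, mean = 8/1 ≈ 8.000
  cycle 1 → 1: weight = 5, length = 1, mean = 5/1 ≈ 5.000
  cycle 0 → 1 → 0: weight = 15, length = 2, mean = 15/2 ≈ 7.500
  cycle 1 → 0 → 1: weight = 15, length = 2, mean = 15/2 ≈ 7.500
Minimum mean = 5.000, attained e.g. along the cycle 1 → 1 with weight 5 and length 1. So λ(A) = 5/1 = 5.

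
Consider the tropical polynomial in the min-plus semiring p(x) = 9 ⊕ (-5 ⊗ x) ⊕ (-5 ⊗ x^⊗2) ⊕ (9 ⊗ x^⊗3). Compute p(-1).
p(-1) = -7

A tropical monomial a ⊗ x^⊗i evaluates to a + i · x. Evaluating each term at x = -1:
  Term 0 contributes 9 + 0 · -1 = 9
  Term 1 contributes -5 + 1 · -1 = -6
  Term 2 contributes -5 + 2 · -1 = -7
  Term 3 contributes 9 + 3 · -1 = 6
p(-1) = ⊕ of these = min[9, -6, -7, 6] = -7.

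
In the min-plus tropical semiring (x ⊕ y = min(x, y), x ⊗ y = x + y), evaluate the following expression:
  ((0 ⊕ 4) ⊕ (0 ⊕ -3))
((0 ⊕ 4) ⊕ (0 ⊕ -3)) = -3

Expand innermost to outermost. Recall ⊕ takes the minimum of its arguments and ⊗ takes their sum. Working out the expression ((0 ⊕ 4) ⊕ (0 ⊕ -3)) gives -3.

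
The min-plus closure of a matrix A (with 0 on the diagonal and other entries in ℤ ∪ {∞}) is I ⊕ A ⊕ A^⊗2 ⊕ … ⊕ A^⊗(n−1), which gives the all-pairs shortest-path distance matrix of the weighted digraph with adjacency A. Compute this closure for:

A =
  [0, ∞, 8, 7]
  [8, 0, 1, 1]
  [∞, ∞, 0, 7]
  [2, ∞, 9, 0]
Closure =
  [0, ∞, 8, 7]
  [3, 0, 1, 1]
  [9, ∞, 0, 7]
  [2, ∞, 9, 0]

This is the Floyd-Warshall all-pairs shortest-path computation. For each intermediate vertex k = 0, 1, …, 3, update dist[i][j] ← min(dist[i][j], dist[i][k] + dist[k][j]). The final matrix gives, for each (i, j), the minimum total weight of any directed path from i to j (possibly empty when i = j).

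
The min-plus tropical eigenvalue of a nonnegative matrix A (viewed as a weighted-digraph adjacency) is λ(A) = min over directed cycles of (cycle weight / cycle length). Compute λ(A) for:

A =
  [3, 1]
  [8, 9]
λ(A) = 3

Enumerate directed cycles and compute their means (weight / length). Sample:
  cycle 0 → 0: weight = 3, length = 1, mean = 3/1 ≈ 3.000
  cycle 1 → 1: weight = 9, length = 1, mean = 9/1 ≈ 9.000
  cycle 0 → 1 → 0: weight = 9, length = 2, mean = 9/2 ≈ 4.500
  cycle 1 → 0 → 1: weight = 9, length = 2, mean = 9/2 ≈ 4.500
Minimum mean = 3.000, attained e.g. along the cycle 0 → 0 with weight 3 and length 1. So λ(A) = 3/1 = 3.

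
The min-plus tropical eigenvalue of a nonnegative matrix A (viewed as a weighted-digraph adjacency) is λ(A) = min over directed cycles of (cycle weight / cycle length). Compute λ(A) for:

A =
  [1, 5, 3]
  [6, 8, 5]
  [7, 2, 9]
λ(A) = 1

Enumerate directed cycles and compute their means (weight / length). Sample:
  cycle 0 → 0: weight = 1, length = 1, mean = 1/1 ≈ 1.000
  cycle 1 → 1: weight = 8, length = 1, mean = 8/1 ≈ 8.000
  cycle 2 → 2: weight = 9, length = 1, mean = 9/1 ≈ 9.000
  cycle 0 → 1 → 0: weight = 11, length = 2, mean = 11/2 ≈ 5.500
  cycle 0 → 2 → 0: weight = 10, length = 2, mean = 10/2 ≈ 5.000
  cycle 1 → 0 → 1: weight = 11, length = 2, mean = 11/2 ≈ 5.500
Minimum mean = 1.000, attained e.g. along the cycle 0 → 0 with weight 1 and length 1. So λ(A) = 1/1 = 1.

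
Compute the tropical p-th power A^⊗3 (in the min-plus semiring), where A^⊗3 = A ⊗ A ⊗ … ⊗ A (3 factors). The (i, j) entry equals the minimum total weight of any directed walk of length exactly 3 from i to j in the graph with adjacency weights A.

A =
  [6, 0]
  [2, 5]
A^⊗3 =
  [7, 2]
  [4, 7]

Each entry (A^⊗3)_ij equals the minimum over all length-3 walks i = v_0 → v_1 → … → v_3 = j of Σ_t A[v_t][v_{t+1}]. For example, for (i, j) = (0, 1) we minimise over 4 possible intermediate vertex sequences; the minimum is 2, attained along the walk 0 → 1 → 0 → 1.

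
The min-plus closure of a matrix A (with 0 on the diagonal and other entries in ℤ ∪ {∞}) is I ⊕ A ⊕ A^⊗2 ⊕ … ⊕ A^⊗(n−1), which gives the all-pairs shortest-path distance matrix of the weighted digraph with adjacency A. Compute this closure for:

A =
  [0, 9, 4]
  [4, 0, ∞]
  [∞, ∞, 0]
Closure =
  [0, 9, 4]
  [4, 0, 8]
  [∞, ∞, 0]

This is the Floyd-Warshall all-pairs shortest-path computation. For each intermediate vertex k = 0, 1, …, 2, update dist[i][j] ← min(dist[i][j], dist[i][k] + dist[k][j]). The final matrix gives, for each (i, j), the minimum total weight of any directed path from i to j (possibly empty when i = j).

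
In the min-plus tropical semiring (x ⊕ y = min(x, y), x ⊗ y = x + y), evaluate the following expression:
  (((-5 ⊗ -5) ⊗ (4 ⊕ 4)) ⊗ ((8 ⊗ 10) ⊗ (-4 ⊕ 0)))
(((-5 ⊗ -5) ⊗ (4 ⊕ 4)) ⊗ ((8 ⊗ 10) ⊗ (-4 ⊕ 0))) = 8

Expand innermost to outermost. Recall ⊕ takes the minimum of its arguments and ⊗ takes their sum. Working out the expression (((-5 ⊗ -5) ⊗ (4 ⊕ 4)) ⊗ ((8 ⊗ 10) ⊗ (-4 ⊕ 0))) gives 8.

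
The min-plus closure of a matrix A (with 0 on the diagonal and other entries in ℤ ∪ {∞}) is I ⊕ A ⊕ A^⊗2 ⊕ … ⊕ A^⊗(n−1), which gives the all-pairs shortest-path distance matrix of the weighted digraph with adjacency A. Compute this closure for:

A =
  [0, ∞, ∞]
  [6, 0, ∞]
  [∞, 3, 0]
Closure =
  [0, ∞, ∞]
  [6, 0, ∞]
  [9, 3, 0]

This is the Floyd-Warshall all-pairs shortest-path computation. For each intermediate vertex k = 0, 1, …, 2, update dist[i][j] ← min(dist[i][j], dist[i][k] + dist[k][j]). The final matrix gives, for each (i, j), the minimum total weight of any directed path from i to j (possibly empty when i = j).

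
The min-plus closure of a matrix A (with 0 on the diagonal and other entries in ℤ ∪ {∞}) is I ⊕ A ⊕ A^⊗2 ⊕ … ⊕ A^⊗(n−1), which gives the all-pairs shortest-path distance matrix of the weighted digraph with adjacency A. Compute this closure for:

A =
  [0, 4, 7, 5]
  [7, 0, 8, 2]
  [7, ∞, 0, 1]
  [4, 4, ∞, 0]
Closure =
  [0, 4, 7, 5]
  [6, 0, 8, 2]
  [5, 5, 0, 1]
  [4, 4, 11, 0]

This is the Floyd-Warshall all-pairs shortest-path computation. For each intermediate vertex k = 0, 1, …, 3, update dist[i][j] ← min(dist[i][j], dist[i][k] + dist[k][j]). The final matrix gives, for each (i, j), the minimum total weight of any directed path from i to j (possibly empty when i = j).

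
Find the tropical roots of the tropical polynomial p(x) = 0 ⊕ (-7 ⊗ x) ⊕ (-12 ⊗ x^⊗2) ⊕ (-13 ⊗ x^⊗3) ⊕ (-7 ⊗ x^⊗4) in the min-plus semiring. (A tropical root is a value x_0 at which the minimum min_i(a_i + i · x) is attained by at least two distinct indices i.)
Roots: {-6, 1, 5, 7}

Each tropical root is a break point of the lower envelope of the lines y = a_i + i · x (there are 5 lines, with slopes 0, 1, ..., 4). Only the lines that attain the minimum somewhere contribute to roots; other lines are dominated. Here the surviving (envelope) indices are i = 4, i = 3, i = 2, i = 1, i = 0.
Intersections between consecutive envelope lines give the roots: for adjacent envelope indices i < j the intersection is x = (a_i − a_j) / (j − i). Reading off the sorted break points: {-6, 1, 5, 7}.
Verification: at each break x_0, at least two indices attain the minimum of min_i(a_i + i · x_0).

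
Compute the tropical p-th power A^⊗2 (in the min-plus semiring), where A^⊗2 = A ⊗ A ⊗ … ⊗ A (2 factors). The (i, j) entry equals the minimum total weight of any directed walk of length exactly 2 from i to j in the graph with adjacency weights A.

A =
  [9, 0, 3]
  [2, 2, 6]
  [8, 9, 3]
A^⊗2 =
  [2, 2, 6]
  [4, 2, 5]
  [11, 8, 6]

Each entry (A^⊗2)_ij equals the minimum over all length-2 walks i = v_0 → v_1 → … → v_2 = j of Σ_t A[v_t][v_{t+1}]. For example, for (i, j) = (0, 2) we minimise over 3 possible intermediate vertex sequences; the minimum is 6, attained along the walk 0 → 1 → 2.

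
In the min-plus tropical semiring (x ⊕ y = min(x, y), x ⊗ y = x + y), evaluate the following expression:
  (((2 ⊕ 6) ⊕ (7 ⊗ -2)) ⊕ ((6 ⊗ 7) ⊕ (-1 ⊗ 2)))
(((2 ⊕ 6) ⊕ (7 ⊗ -2)) ⊕ ((6 ⊗ 7) ⊕ (-1 ⊗ 2))) = 1

Expand innermost to outermost. Recall ⊕ takes the minimum of its arguments and ⊗ takes their sum. Working out the expression (((2 ⊕ 6) ⊕ (7 ⊗ -2)) ⊕ ((6 ⊗ 7) ⊕ (-1 ⊗ 2))) gives 1.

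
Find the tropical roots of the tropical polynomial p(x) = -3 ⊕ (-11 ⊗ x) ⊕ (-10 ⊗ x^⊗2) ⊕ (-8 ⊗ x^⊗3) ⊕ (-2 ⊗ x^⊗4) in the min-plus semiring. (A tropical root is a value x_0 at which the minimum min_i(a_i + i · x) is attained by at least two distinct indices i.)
Roots: {-6, -2, -1, 8}

Each tropical root is a break point of the lower envelope of the lines y = a_i + i · x (there are 5 lines, with slopes 0, 1, ..., 4). Only the lines that attain the minimum somewhere contribute to roots; other lines are dominated. Here the surviving (envelope) indices are i = 4, i = 3, i = 2, i = 1, i = 0.
Intersections between consecutive envelope lines give the roots: for adjacent envelope indices i < j the intersection is x = (a_i − a_j) / (j − i). Reading off the sorted break points: {-6, -2, -1, 8}.
Verification: at each break x_0, at least two indices attain the minimum of min_i(a_i + i · x_0).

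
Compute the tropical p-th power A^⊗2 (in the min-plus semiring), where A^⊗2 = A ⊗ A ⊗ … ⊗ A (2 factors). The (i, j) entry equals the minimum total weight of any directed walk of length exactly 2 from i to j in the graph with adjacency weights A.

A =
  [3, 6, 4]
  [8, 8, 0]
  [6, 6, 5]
A^⊗2 =
  [6, 9, 6]
  [6, 6, 5]
  [9, 11, 6]

Each entry (A^⊗2)_ij equals the minimum over all length-2 walks i = v_0 → v_1 → … → v_2 = j of Σ_t A[v_t][v_{t+1}]. For example, for (i, j) = (0, 2) we minimise over 3 possible intermediate vertex sequences; the minimum is 6, attained along the walk 0 → 1 → 2.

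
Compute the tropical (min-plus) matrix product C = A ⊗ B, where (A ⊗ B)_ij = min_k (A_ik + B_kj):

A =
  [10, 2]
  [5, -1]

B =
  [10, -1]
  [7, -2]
A ⊗ B =
  [9, 0]
  [6, -3]

Apply the min-plus product entry-by-entry:
  C[0][0] = min over k of (A[0][0] + B[0][0] = 10 + 10 = 20, A[0][1] + B[1][0] = 2 + 7 = 9) = 9 (attained at k = 1)
  C[0][1] = min over k of (A[0][0] + B[0][1] = 10 + -1 = 9, A[0][1] + B[1][1] = 2 + -2 = 0) = 0 (attained at k = 1)
  C[1][0] = min over k of (A[1][0] + B[0][0] = 5 + 10 = 15, A[1][1] + B[1][0] = -1 + 7 = 6) = 6 (attained at k = 1)
  C[1][1] = min over k of (A[1][0] + B[0][1] = 5 + -1 = 4, A[1][1] + B[1][1] = -1 + -2 = -3) = -3 (attained at k = 1)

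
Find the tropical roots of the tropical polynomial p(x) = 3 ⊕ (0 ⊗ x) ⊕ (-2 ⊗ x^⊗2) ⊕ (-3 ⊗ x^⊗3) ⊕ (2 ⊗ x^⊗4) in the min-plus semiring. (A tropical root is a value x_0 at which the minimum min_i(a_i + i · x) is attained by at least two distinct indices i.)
Roots: {-5, 1, 2, 3}

Each tropical root is a break point of the lower envelope of the lines y = a_i + i · x (there are 5 lines, with slopes 0, 1, ..., 4). Only the lines that attain the minimum somewhere contribute to roots; other lines are dominated. Here the surviving (envelope) indices are i = 4, i = 3, i = 2, i = 1, i = 0.
Intersections between consecutive envelope lines give the roots: for adjacent envelope indices i < j the intersection is x = (a_i − a_j) / (j − i). Reading off the sorted break points: {-5, 1, 2, 3}.
Verification: at each break x_0, at least two indices attain the minimum of min_i(a_i + i · x_0).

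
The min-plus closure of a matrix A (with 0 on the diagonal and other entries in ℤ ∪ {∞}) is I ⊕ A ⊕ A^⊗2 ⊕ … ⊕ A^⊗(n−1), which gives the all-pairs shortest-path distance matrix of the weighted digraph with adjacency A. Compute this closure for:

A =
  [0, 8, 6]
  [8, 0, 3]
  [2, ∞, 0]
Closure =
  [0, 8, 6]
  [5, 0, 3]
  [2, 10, 0]

This is the Floyd-Warshall all-pairs shortest-path computation. For each intermediate vertex k = 0, 1, …, 2, update dist[i][j] ← min(dist[i][j], dist[i][k] + dist[k][j]). The final matrix gives, for each (i, j), the minimum total weight of any directed path from i to j (possibly empty when i = j).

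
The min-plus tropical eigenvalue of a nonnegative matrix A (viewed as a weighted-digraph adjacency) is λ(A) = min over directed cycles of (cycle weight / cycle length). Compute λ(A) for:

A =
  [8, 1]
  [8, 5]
λ(A) = 9/2

Enumerate directed cycles and compute their means (weight / length). Sample:
  cycle 0 → 0: weight = 8, length = 1, mean = 8/1 ≈ 8.000
  cycle 1 → 1: weight = 5, length = 1, mean = 5/1 ≈ 5.000
  cycle 0 → 1 → 0: weight = 9, length = 2, mean = 9/2 ≈ 4.500
  cycle 1 → 0 → 1: weight = 9, length = 2, mean = 9/2 ≈ 4.500
Minimum mean = 4.500, attained e.g. along the cycle 0 → 1 → 0 with weight 9 and length 2. So λ(A) = 9/2 = 9/2.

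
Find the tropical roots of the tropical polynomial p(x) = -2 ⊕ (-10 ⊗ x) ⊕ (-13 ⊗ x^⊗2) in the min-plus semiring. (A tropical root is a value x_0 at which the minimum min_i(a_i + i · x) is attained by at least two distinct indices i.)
Roots: {3, 8}

Each tropical root is a break point of the lower envelope of the lines y = a_i + i · x (there are 3 lines, with slopes 0, 1, ..., 2). Only the lines that attain the minimum somewhere contribute to roots; other lines are dominated. Here the surviving (envelope) indices are i = 2, i = 1, i = 0.
Intersections between consecutive envelope lines give the roots: for adjacent envelope indices i < j the intersection is x = (a_i − a_j) / (j − i). Reading off the sorted break points: {3, 8}.
Verification: at each break x_0, at least two indices attain the minimum of min_i(a_i + i · x_0).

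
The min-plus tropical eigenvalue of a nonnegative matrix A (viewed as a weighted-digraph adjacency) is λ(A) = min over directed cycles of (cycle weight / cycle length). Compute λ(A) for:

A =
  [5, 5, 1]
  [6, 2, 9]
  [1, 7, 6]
λ(A) = 1

Enumerate directed cycles and compute their means (weight / length). Sample:
  cycle 0 → 0: weight = 5, length = 1, mean = 5/1 ≈ 5.000
  cycle 1 → 1: weight = 2, length = 1, mean = 2/1 ≈ 2.000
  cycle 2 → 2: weight = 6, length = 1, mean = 6/1 ≈ 6.000
  cycle 0 → 1 → 0: weight = 11, length = 2, mean = 11/2 ≈ 5.500
  cycle 0 → 2 → 0: weight = 2, length = 2, mean = 2/2 ≈ 1.000
  cycle 1 → 0 → 1: weight = 11, length = 2, mean = 11/2 ≈ 5.500
Minimum mean = 1.000, attained e.g. along the cycle 0 → 2 → 0 with weight 2 and length 2. So λ(A) = 2/2 = 1.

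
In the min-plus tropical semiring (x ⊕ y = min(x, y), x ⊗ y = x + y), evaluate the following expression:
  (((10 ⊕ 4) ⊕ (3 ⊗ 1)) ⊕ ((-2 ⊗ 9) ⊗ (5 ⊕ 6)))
(((10 ⊕ 4) ⊕ (3 ⊗ 1)) ⊕ ((-2 ⊗ 9) ⊗ (5 ⊕ 6))) = 4

Expand innermost to outermost. Recall ⊕ takes the minimum of its arguments and ⊗ takes their sum. Working out the expression (((10 ⊕ 4) ⊕ (3 ⊗ 1)) ⊕ ((-2 ⊗ 9) ⊗ (5 ⊕ 6))) gives 4.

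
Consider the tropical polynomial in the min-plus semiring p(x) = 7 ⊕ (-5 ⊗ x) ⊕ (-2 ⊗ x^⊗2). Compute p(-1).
p(-1) = -6

A tropical monomial a ⊗ x^⊗i evaluates to a + i · x. Evaluating each term at x = -1:
  Term 0 contributes 7 + 0 · -1 = 7
  Term 1 contributes -5 + 1 · -1 = -6
  Term 2 contributes -2 + 2 · -1 = -4
p(-1) = ⊕ of these = min[7, -6, -4] = -6.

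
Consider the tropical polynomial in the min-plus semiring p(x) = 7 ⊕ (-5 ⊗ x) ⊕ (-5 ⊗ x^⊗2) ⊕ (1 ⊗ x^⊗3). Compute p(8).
p(8) = 3

A tropical monomial a ⊗ x^⊗i evaluates to a + i · x. Evaluating each term at x = 8:
  Term 0 contributes 7 + 0 · 8 = 7
  Term 1 contributes -5 + 1 · 8 = 3
  Term 2 contributes -5 + 2 · 8 = 11
  Term 3 contributes 1 + 3 · 8 = 25
p(8) = ⊕ of these = min[7, 3, 11, 25] = 3.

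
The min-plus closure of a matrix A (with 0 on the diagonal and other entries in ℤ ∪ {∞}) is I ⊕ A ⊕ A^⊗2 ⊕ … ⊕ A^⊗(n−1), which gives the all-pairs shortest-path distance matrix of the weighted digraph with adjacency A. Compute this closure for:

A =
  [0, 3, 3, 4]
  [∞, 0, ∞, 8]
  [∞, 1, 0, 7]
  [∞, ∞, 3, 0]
Closure =
  [0, 3, 3, 4]
  [∞, 0, 11, 8]
  [∞, 1, 0, 7]
  [∞, 4, 3, 0]

This is the Floyd-Warshall all-pairs shortest-path computation. For each intermediate vertex k = 0, 1, …, 3, update dist[i][j] ← min(dist[i][j], dist[i][k] + dist[k][j]). The final matrix gives, for each (i, j), the minimum total weight of any directed path from i to j (possibly empty when i = j).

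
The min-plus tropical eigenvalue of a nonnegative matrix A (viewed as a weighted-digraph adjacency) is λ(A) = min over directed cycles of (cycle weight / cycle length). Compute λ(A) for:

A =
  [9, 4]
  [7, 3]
λ(A) = 3

Enumerate directed cycles and compute their means (weight / length). Sample:
  cycle 0 → 0: weight = 9, length = 1, mean = 9/1 ≈ 9.000
  cycle 1 → 1: weight = 3, length = 1, mean = 3/1 ≈ 3.000
  cycle 0 → 1 → 0: weight = 11, length = 2, mean = 11/2 ≈ 5.500
  cycle 1 → 0 → 1: weight = 11, length = 2, mean = 11/2 ≈ 5.500
Minimum mean = 3.000, attained e.g. along the cycle 1 → 1 with weight 3 and length 1. So λ(A) = 3/1 = 3.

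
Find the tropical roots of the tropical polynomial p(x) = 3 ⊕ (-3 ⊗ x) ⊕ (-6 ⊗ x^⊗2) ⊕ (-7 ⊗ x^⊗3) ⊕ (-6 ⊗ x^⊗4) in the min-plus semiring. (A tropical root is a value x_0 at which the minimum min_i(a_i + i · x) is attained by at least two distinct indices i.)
Roots: {-1, 1, 3, 6}

Each tropical root is a break point of the lower envelope of the lines y = a_i + i · x (there are 5 lines, with slopes 0, 1, ..., 4). Only the lines that attain the minimum somewhere contribute to roots; other lines are dominated. Here the surviving (envelope) indices are i = 4, i = 3, i = 2, i = 1, i = 0.
Intersections between consecutive envelope lines give the roots: for adjacent envelope indices i < j the intersection is x = (a_i − a_j) / (j − i). Reading off the sorted break points: {-1, 1, 3, 6}.
Verification: at each break x_0, at least two indices attain the minimum of min_i(a_i + i · x_0).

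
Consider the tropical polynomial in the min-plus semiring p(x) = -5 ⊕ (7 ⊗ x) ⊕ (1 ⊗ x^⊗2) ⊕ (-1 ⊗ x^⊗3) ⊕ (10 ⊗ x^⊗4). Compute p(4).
p(4) = -5

A tropical monomial a ⊗ x^⊗i evaluates to a + i · x. Evaluating each term at x = 4:
  Term 0 contributes -5 + 0 · 4 = -5
  Term 1 contributes 7 + 1 · 4 = 11
  Term 2 contributes 1 + 2 · 4 = 9
  Term 3 contributes -1 + 3 · 4 = 11
  Term 4 contributes 10 + 4 · 4 = 26
p(4) = ⊕ of these = min[-5, 11, 9, 11, 26] = -5.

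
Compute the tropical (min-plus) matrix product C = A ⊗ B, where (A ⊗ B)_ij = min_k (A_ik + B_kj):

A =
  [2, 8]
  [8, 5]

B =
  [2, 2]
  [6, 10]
A ⊗ B =
  [4, 4]
  [10, 10]

Apply the min-plus product entry-by-entry:
  C[0][0] = min over k of (A[0][0] + B[0][0] = 2 + 2 = 4, A[0][1] + B[1][0] = 8 + 6 = 14) = 4 (attained at k = 0)
  C[0][1] = min over k of (A[0][0] + B[0][1] = 2 + 2 = 4, A[0][1] + B[1][1] = 8 + 10 = 18) = 4 (attained at k = 0)
  C[1][0] = min over k of (A[1][0] + B[0][0] = 8 + 2 = 10, A[1][1] + B[1][0] = 5 + 6 = 11) = 10 (attained at k = 0)
  C[1][1] = min over k of (A[1][0] + B[0][1] = 8 + 2 = 10, A[1][1] + B[1][1] = 5 + 10 = 15) = 10 (attained at k = 0)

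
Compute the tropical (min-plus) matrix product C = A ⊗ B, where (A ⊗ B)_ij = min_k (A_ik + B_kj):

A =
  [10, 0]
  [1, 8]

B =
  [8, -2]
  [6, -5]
A ⊗ B =
  [6, -5]
  [9, -1]

Apply the min-plus product entry-by-entry:
  C[0][0] = min over k of (A[0][0] + B[0][0] = 10 + 8 = 18, A[0][1] + B[1][0] = 0 + 6 = 6) = 6 (attained at k = 1)
  C[0][1] = min over k of (A[0][0] + B[0][1] = 10 + -2 = 8, A[0][1] + B[1][1] = 0 + -5 = -5) = -5 (attained at k = 1)
  C[1][0] = min over k of (A[1][0] + B[0][0] = 1 + 8 = 9, A[1][1] + B[1][0] = 8 + 6 = 14) = 9 (attained at k = 0)
  C[1][1] = min over k of (A[1][0] + B[0][1] = 1 + -2 = -1, A[1][1] + B[1][1] = 8 + -5 = 3) = -1 (attained at k = 0)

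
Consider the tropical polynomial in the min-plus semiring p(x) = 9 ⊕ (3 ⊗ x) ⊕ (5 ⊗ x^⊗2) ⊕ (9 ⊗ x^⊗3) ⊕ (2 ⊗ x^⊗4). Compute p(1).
p(1) = 4

A tropical monomial a ⊗ x^⊗i evaluates to a + i · x. Evaluating each term at x = 1:
  Term 0 contributes 9 + 0 · 1 = 9
  Term 1 contributes 3 + 1 · 1 = 4
  Term 2 contributes 5 + 2 · 1 = 7
  Term 3 contributes 9 + 3 · 1 = 12
  Term 4 contributes 2 + 4 · 1 = 6
p(1) = ⊕ of these = min[9, 4, 7, 12, 6] = 4.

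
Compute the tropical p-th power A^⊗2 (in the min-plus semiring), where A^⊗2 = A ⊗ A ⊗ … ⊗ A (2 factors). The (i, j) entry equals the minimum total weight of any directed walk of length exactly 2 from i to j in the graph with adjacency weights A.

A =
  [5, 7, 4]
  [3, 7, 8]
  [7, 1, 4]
A^⊗2 =
  [10, 5, 8]
  [8, 9, 7]
  [4, 5, 8]

Each entry (A^⊗2)_ij equals the minimum over all length-2 walks i = v_0 → v_1 → … → v_2 = j of Σ_t A[v_t][v_{t+1}]. For example, for (i, j) = (0, 2) we minimise over 3 possible intermediate vertex sequences; the minimum is 8, attained along the walk 0 → 2 → 2.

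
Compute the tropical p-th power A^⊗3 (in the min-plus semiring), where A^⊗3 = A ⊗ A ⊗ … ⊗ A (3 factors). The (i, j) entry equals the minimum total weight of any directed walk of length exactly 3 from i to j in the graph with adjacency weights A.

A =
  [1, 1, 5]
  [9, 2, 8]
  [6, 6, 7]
A^⊗3 =
  [3, 3, 7]
  [11, 6, 12]
  [8, 8, 12]

Each entry (A^⊗3)_ij equals the minimum over all length-3 walks i = v_0 → v_1 → … → v_3 = j of Σ_t A[v_t][v_{t+1}]. For example, for (i, j) = (0, 2) we minimise over 9 possible intermediate vertex sequences; the minimum is 7, attained along the walk 0 → 0 → 0 → 2.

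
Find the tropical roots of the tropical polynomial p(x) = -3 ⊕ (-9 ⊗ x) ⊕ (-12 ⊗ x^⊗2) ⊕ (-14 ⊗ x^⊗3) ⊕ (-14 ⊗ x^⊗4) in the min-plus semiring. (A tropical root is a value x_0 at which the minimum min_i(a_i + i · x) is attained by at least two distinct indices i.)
Roots: {0, 2, 3, 6}

Each tropical root is a break point of the lower envelope of the lines y = a_i + i · x (there are 5 lines, with slopes 0, 1, ..., 4). Only the lines that attain the minimum somewhere contribute to roots; other lines are dominated. Here the surviving (envelope) indices are i = 4, i = 3, i = 2, i = 1, i = 0.
Intersections between consecutive envelope lines give the roots: for adjacent envelope indices i < j the intersection is x = (a_i − a_j) / (j − i). Reading off the sorted break points: {0, 2, 3, 6}.
Verification: at each break x_0, at least two indices attain the minimum of min_i(a_i + i · x_0).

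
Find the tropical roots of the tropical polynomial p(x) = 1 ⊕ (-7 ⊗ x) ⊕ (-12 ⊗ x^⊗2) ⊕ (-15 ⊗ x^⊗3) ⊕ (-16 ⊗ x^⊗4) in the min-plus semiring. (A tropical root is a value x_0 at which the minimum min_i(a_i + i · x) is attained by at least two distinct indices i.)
Roots: {1, 3, 5, 8}

Each tropical root is a break point of the lower envelope of the lines y = a_i + i · x (there are 5 lines, with slopes 0, 1, ..., 4). Only the lines that attain the minimum somewhere contribute to roots; other lines are dominated. Here the surviving (envelope) indices are i = 4, i = 3, i = 2, i = 1, i = 0.
Intersections between consecutive envelope lines give the roots: for adjacent envelope indices i < j the intersection is x = (a_i − a_j) / (j − i). Reading off the sorted break points: {1, 3, 5, 8}.
Verification: at each break x_0, at least two indices attain the minimum of min_i(a_i + i · x_0).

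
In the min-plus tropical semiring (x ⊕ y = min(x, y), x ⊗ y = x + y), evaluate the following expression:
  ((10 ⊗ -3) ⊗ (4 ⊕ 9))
((10 ⊗ -3) ⊗ (4 ⊕ 9)) = 11

Expand innermost to outermost. Recall ⊕ takes the minimum of its arguments and ⊗ takes their sum. Working out the expression ((10 ⊗ -3) ⊗ (4 ⊕ 9)) gives 11.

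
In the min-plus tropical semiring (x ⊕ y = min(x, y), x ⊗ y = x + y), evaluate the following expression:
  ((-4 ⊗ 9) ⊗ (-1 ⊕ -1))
((-4 ⊗ 9) ⊗ (-1 ⊕ -1)) = 4

Expand innermost to outermost. Recall ⊕ takes the minimum of its arguments and ⊗ takes their sum. Working out the expression ((-4 ⊗ 9) ⊗ (-1 ⊕ -1)) gives 4.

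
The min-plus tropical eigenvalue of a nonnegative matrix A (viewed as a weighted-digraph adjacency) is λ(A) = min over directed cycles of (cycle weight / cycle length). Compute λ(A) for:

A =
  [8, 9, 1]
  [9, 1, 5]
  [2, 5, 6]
λ(A) = 1

Enumerate directed cycles and compute their means (weight / length). Sample:
  cycle 0 → 0: weight = 8, length = 1, mean = 8/1 ≈ 8.000
  cycle 1 → 1: weight = 1, length = 1, mean = 1/1 ≈ 1.000
  cycle 2 → 2: weight = 6, length = 1, mean = 6/1 ≈ 6.000
  cycle 0 → 1 → 0: weight = 18, length = 2, mean = 18/2 ≈ 9.000
  cycle 0 → 2 → 0: weight = 3, length = 2, mean = 3/2 ≈ 1.500
  cycle 1 → 0 → 1: weight = 18, length = 2, mean = 18/2 ≈ 9.000
Minimum mean = 1.000, attained e.g. along the cycle 1 → 1 with weight 1 and length 1. So λ(A) = 1/1 = 1.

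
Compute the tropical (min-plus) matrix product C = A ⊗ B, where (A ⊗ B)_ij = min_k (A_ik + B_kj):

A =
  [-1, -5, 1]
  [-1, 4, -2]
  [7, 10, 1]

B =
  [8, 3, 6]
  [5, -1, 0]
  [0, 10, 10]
A ⊗ B =
  [0, -6, -5]
  [-2, 2, 4]
  [1, 9, 10]

Apply the min-plus product entry-by-entry:
  C[0][0] = min over k of (A[0][0] + B[0][0] = -1 + 8 = 7, A[0][1] + B[1][0] = -5 + 5 = 0, A[0][2] + B[2][0] = 1 + 0 = 1) = 0 (attained at k = 1)
  C[0][1] = min over k of (A[0][0] + B[0][1] = -1 + 3 = 2, A[0][1] + B[1][1] = -5 + -1 = -6, A[0][2] + B[2][1] = 1 + 10 = 11) = -6 (attained at k = 1)
  C[0][2] = min over k of (A[0][0] + B[0][2] = -1 + 6 = 5, A[0][1] + B[1][2] = -5 + 0 = -5, A[0][2] + B[2][2] = 1 + 10 = 11) = -5 (attained at k = 1)
  C[1][0] = min over k of (A[1][0] + B[0][0] = -1 + 8 = 7, A[1][1] + B[1][0] = 4 + 5 = 9, A[1][2] + B[2][0] = -2 + 0 = -2) = -2 (attained at k = 2)
  C[1][1] = min over k of (A[1][0] + B[0][1] = -1 + 3 = 2, A[1][1] + B[1][1] = 4 + -1 = 3, A[1][2] + B[2][1] = -2 + 10 = 8) = 2 (attained at k = 0)
  C[1][2] = min over k of (A[1][0] + B[0][2] = -1 + 6 = 5, A[1][1] + B[1][2] = 4 + 0 = 4, A[1][2] + B[2][2] = -2 + 10 = 8) = 4 (attained at k = 1)
  C[2][0] = min over k of (A[2][0] + B[0][0] = 7 + 8 = 15, A[2][1] + B[1][0] = 10 + 5 = 15, A[2][2] + B[2][0] = 1 + 0 = 1) = 1 (attained at k = 2)
  C[2][1] = min over k of (A[2][0] + B[0][1] = 7 + 3 = 10, A[2][1] + B[1][1] = 10 + -1 = 9, A[2][2] + B[2][1] = 1 + 10 = 11) = 9 (attained at k = 1)
  C[2][2] = min over k of (A[2][0] + B[0][2] = 7 + 6 = 13, A[2][1] + B[1][2] = 10 + 0 = 10, A[2][2] + B[2][2] = 1 + 10 = 11) = 10 (attained at k = 1)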